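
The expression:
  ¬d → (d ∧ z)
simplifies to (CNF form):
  d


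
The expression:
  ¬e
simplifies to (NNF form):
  ¬e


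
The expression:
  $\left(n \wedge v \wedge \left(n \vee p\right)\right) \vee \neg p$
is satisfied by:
  {v: True, n: True, p: False}
  {v: True, n: False, p: False}
  {n: True, v: False, p: False}
  {v: False, n: False, p: False}
  {v: True, p: True, n: True}


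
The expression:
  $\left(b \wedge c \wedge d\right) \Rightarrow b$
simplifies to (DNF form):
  $\text{True}$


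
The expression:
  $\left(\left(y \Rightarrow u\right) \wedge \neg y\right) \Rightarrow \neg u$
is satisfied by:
  {y: True, u: False}
  {u: False, y: False}
  {u: True, y: True}


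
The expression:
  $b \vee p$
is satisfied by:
  {b: True, p: True}
  {b: True, p: False}
  {p: True, b: False}


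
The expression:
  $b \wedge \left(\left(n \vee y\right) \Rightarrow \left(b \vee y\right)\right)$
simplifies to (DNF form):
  $b$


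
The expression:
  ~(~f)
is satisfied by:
  {f: True}


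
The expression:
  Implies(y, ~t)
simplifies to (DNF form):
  ~t | ~y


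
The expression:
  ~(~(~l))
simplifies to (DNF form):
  ~l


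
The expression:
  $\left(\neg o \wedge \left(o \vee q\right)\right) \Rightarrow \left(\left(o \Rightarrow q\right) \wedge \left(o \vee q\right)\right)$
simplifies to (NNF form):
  $\text{True}$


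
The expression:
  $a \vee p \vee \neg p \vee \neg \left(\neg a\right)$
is always true.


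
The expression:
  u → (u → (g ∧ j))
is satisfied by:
  {g: True, j: True, u: False}
  {g: True, j: False, u: False}
  {j: True, g: False, u: False}
  {g: False, j: False, u: False}
  {g: True, u: True, j: True}


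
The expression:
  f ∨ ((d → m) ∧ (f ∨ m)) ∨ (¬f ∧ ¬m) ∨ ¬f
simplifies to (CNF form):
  True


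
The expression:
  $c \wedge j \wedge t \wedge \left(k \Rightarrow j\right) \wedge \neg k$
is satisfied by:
  {t: True, j: True, c: True, k: False}


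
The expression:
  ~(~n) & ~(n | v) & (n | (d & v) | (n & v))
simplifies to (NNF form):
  False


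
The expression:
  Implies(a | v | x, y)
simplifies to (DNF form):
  y | (~a & ~v & ~x)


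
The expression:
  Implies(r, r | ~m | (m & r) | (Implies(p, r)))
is always true.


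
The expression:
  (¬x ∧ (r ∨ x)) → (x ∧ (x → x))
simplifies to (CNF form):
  x ∨ ¬r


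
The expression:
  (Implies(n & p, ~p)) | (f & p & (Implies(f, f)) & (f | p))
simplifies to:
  f | ~n | ~p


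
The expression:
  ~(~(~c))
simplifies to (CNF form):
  ~c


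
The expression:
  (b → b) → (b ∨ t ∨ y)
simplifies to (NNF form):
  b ∨ t ∨ y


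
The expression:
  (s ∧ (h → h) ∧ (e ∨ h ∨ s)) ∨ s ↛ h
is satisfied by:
  {s: True}


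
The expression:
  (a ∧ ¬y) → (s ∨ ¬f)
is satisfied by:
  {y: True, s: True, a: False, f: False}
  {y: True, s: False, a: False, f: False}
  {s: True, y: False, a: False, f: False}
  {y: False, s: False, a: False, f: False}
  {f: True, y: True, s: True, a: False}
  {f: True, y: True, s: False, a: False}
  {f: True, s: True, y: False, a: False}
  {f: True, s: False, y: False, a: False}
  {y: True, a: True, s: True, f: False}
  {y: True, a: True, s: False, f: False}
  {a: True, s: True, y: False, f: False}
  {a: True, y: False, s: False, f: False}
  {f: True, a: True, y: True, s: True}
  {f: True, a: True, y: True, s: False}
  {f: True, a: True, s: True, y: False}


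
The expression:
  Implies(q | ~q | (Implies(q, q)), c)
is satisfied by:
  {c: True}


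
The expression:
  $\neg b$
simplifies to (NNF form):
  $\neg b$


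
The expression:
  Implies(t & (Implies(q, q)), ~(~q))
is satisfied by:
  {q: True, t: False}
  {t: False, q: False}
  {t: True, q: True}


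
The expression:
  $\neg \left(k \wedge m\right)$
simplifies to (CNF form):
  $\neg k \vee \neg m$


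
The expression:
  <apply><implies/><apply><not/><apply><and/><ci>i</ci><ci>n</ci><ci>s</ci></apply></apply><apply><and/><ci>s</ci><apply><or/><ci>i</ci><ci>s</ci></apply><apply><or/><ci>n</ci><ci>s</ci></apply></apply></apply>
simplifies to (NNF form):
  <ci>s</ci>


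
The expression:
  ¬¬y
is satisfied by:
  {y: True}


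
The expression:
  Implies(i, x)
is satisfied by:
  {x: True, i: False}
  {i: False, x: False}
  {i: True, x: True}


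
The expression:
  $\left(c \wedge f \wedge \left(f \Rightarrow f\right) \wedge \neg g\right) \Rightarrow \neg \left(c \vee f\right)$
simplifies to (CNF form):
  $g \vee \neg c \vee \neg f$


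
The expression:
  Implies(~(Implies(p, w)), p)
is always true.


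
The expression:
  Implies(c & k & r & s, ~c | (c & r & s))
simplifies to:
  True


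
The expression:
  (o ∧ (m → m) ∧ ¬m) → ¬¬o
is always true.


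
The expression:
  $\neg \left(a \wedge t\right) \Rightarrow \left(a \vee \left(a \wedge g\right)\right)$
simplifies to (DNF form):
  $a$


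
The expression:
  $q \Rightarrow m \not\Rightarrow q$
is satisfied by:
  {q: False}


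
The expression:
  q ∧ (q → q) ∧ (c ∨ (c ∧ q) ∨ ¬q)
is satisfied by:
  {c: True, q: True}


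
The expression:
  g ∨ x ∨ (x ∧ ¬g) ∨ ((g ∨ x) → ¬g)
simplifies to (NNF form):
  True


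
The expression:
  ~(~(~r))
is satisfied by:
  {r: False}


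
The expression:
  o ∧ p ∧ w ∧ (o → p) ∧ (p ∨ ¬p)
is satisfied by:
  {p: True, w: True, o: True}


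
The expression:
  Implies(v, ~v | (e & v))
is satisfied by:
  {e: True, v: False}
  {v: False, e: False}
  {v: True, e: True}


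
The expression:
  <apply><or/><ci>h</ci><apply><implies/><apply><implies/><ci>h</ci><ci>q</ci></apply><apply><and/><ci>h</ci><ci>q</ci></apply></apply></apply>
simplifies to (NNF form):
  <ci>h</ci>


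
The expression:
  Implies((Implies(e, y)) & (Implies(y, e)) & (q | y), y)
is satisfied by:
  {y: True, e: True, q: False}
  {y: True, e: False, q: False}
  {e: True, y: False, q: False}
  {y: False, e: False, q: False}
  {y: True, q: True, e: True}
  {y: True, q: True, e: False}
  {q: True, e: True, y: False}


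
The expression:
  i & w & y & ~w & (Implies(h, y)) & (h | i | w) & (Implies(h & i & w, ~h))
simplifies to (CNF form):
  False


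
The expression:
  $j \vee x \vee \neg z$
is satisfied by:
  {x: True, j: True, z: False}
  {x: True, j: False, z: False}
  {j: True, x: False, z: False}
  {x: False, j: False, z: False}
  {x: True, z: True, j: True}
  {x: True, z: True, j: False}
  {z: True, j: True, x: False}


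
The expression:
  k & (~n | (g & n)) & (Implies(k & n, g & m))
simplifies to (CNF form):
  k & (g | ~n) & (m | ~n)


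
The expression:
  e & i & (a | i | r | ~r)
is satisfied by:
  {i: True, e: True}


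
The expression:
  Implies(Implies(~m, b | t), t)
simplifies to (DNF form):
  t | (~b & ~m)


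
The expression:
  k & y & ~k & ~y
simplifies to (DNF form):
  False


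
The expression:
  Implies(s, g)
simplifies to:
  g | ~s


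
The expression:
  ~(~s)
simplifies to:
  s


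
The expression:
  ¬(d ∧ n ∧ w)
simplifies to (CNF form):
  ¬d ∨ ¬n ∨ ¬w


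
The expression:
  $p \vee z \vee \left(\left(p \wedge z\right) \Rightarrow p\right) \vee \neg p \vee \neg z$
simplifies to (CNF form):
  $\text{True}$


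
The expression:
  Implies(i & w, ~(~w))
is always true.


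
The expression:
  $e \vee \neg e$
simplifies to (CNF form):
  $\text{True}$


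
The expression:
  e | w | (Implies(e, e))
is always true.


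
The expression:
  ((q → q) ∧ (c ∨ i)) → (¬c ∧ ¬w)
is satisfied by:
  {w: False, c: False, i: False}
  {i: True, w: False, c: False}
  {w: True, i: False, c: False}


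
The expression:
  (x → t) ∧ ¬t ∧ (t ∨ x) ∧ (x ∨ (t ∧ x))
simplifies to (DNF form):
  False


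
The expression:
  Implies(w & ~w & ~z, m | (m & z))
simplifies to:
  True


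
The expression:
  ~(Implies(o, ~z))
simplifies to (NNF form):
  o & z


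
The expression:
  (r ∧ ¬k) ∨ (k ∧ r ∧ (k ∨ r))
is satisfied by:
  {r: True}


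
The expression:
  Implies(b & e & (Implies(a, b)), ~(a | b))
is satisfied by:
  {e: False, b: False}
  {b: True, e: False}
  {e: True, b: False}


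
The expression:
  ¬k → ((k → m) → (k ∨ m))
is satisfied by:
  {k: True, m: True}
  {k: True, m: False}
  {m: True, k: False}


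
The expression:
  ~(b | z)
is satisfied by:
  {z: False, b: False}


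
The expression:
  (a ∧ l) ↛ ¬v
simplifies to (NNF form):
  a ∧ l ∧ v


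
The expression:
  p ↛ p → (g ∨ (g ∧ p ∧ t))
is always true.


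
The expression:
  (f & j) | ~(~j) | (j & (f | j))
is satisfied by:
  {j: True}


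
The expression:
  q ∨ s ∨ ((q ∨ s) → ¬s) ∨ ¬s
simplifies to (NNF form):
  True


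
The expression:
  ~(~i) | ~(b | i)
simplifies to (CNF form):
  i | ~b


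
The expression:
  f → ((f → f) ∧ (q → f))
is always true.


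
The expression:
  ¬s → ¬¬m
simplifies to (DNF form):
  m ∨ s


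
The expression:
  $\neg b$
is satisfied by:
  {b: False}


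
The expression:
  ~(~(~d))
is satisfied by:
  {d: False}


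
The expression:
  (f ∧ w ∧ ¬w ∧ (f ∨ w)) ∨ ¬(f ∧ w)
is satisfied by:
  {w: False, f: False}
  {f: True, w: False}
  {w: True, f: False}


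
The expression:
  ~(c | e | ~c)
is never true.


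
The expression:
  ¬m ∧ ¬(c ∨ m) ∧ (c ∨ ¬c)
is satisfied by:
  {c: False, m: False}


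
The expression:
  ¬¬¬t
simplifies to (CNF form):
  ¬t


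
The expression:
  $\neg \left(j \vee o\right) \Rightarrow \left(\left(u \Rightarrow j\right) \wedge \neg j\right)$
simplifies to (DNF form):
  $j \vee o \vee \neg u$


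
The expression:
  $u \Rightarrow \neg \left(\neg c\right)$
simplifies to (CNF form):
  $c \vee \neg u$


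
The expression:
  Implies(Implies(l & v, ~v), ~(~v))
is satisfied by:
  {v: True}


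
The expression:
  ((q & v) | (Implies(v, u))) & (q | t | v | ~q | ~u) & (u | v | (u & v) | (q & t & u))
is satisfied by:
  {v: True, u: True, q: True}
  {v: True, u: True, q: False}
  {u: True, q: True, v: False}
  {u: True, q: False, v: False}
  {v: True, q: True, u: False}


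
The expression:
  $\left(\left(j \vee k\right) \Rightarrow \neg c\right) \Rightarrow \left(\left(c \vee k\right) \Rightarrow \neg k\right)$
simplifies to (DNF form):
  $c \vee \neg k$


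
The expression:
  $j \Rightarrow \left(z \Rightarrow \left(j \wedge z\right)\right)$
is always true.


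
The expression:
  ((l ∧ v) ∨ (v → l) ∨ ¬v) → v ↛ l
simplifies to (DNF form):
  v ∧ ¬l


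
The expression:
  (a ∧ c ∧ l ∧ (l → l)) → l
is always true.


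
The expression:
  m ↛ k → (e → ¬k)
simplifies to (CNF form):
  True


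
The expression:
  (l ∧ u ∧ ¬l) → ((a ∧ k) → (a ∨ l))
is always true.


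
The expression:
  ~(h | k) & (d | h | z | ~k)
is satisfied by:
  {h: False, k: False}


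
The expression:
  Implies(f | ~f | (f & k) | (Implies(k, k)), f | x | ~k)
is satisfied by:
  {x: True, f: True, k: False}
  {x: True, f: False, k: False}
  {f: True, x: False, k: False}
  {x: False, f: False, k: False}
  {x: True, k: True, f: True}
  {x: True, k: True, f: False}
  {k: True, f: True, x: False}


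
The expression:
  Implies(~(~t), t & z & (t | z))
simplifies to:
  z | ~t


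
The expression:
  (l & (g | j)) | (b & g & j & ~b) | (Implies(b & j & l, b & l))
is always true.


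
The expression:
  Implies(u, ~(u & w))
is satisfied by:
  {w: False, u: False}
  {u: True, w: False}
  {w: True, u: False}


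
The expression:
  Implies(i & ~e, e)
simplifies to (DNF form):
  e | ~i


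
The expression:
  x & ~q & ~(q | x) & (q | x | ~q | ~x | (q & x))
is never true.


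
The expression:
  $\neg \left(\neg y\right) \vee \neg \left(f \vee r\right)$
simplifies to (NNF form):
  $y \vee \left(\neg f \wedge \neg r\right)$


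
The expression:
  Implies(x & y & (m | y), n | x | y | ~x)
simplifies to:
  True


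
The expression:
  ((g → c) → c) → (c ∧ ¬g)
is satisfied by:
  {g: False}


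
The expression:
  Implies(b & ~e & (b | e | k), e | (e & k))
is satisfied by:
  {e: True, b: False}
  {b: False, e: False}
  {b: True, e: True}


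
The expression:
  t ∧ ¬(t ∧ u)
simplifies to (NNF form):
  t ∧ ¬u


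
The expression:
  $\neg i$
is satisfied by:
  {i: False}


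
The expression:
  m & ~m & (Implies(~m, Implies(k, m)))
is never true.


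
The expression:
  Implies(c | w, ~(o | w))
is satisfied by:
  {w: False, c: False, o: False}
  {o: True, w: False, c: False}
  {c: True, w: False, o: False}


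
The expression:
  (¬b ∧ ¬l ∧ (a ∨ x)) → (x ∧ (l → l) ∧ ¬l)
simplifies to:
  b ∨ l ∨ x ∨ ¬a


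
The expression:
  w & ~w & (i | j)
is never true.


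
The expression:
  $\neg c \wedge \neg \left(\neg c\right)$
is never true.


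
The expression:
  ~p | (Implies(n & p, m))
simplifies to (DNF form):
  m | ~n | ~p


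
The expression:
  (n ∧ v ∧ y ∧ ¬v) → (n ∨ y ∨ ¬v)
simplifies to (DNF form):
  True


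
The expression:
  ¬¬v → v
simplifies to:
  True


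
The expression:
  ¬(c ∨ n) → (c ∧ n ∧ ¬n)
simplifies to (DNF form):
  c ∨ n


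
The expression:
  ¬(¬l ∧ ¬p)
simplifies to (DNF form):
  l ∨ p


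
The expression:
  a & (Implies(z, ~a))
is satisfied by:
  {a: True, z: False}


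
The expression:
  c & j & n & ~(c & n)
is never true.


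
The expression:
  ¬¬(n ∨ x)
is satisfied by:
  {n: True, x: True}
  {n: True, x: False}
  {x: True, n: False}


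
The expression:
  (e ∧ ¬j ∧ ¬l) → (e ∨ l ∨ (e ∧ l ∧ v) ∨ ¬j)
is always true.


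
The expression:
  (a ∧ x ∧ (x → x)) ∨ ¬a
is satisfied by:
  {x: True, a: False}
  {a: False, x: False}
  {a: True, x: True}


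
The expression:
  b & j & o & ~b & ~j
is never true.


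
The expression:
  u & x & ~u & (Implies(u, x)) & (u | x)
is never true.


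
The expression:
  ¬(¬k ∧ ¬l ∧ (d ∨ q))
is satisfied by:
  {k: True, l: True, d: False, q: False}
  {q: True, k: True, l: True, d: False}
  {k: True, l: True, d: True, q: False}
  {q: True, k: True, l: True, d: True}
  {k: True, d: False, l: False, q: False}
  {k: True, q: True, d: False, l: False}
  {k: True, d: True, l: False, q: False}
  {k: True, q: True, d: True, l: False}
  {l: True, q: False, d: False, k: False}
  {q: True, l: True, d: False, k: False}
  {l: True, d: True, q: False, k: False}
  {q: True, l: True, d: True, k: False}
  {q: False, d: False, l: False, k: False}


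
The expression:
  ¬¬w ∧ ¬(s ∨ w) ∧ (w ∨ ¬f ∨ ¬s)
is never true.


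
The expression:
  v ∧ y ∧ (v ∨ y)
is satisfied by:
  {y: True, v: True}


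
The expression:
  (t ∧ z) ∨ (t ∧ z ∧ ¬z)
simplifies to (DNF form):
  t ∧ z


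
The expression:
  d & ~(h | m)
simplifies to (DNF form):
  d & ~h & ~m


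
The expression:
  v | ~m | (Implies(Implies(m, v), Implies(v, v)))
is always true.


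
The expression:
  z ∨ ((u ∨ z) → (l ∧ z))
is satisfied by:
  {z: True, u: False}
  {u: False, z: False}
  {u: True, z: True}


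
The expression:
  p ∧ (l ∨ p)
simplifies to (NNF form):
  p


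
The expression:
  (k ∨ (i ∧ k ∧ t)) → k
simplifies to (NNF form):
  True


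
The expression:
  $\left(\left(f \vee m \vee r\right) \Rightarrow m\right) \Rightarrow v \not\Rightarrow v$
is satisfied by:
  {r: True, f: True, m: False}
  {r: True, f: False, m: False}
  {f: True, r: False, m: False}


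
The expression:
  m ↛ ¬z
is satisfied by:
  {z: True, m: True}


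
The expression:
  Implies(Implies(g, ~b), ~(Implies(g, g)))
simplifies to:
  b & g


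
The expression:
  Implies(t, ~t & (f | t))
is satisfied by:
  {t: False}


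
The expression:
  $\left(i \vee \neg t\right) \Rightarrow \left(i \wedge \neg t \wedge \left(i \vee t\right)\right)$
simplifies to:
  $\left(i \wedge \neg t\right) \vee \left(t \wedge \neg i\right)$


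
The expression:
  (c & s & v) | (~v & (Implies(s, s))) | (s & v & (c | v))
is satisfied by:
  {s: True, v: False}
  {v: False, s: False}
  {v: True, s: True}


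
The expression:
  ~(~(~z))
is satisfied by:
  {z: False}


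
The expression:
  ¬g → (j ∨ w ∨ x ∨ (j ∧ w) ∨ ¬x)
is always true.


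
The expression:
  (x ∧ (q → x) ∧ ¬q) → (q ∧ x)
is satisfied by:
  {q: True, x: False}
  {x: False, q: False}
  {x: True, q: True}


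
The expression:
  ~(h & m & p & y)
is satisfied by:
  {p: False, m: False, y: False, h: False}
  {h: True, p: False, m: False, y: False}
  {y: True, p: False, m: False, h: False}
  {h: True, y: True, p: False, m: False}
  {m: True, h: False, p: False, y: False}
  {h: True, m: True, p: False, y: False}
  {y: True, m: True, h: False, p: False}
  {h: True, y: True, m: True, p: False}
  {p: True, y: False, m: False, h: False}
  {h: True, p: True, y: False, m: False}
  {y: True, p: True, h: False, m: False}
  {h: True, y: True, p: True, m: False}
  {m: True, p: True, y: False, h: False}
  {h: True, m: True, p: True, y: False}
  {y: True, m: True, p: True, h: False}


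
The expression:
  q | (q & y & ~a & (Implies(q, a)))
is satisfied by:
  {q: True}


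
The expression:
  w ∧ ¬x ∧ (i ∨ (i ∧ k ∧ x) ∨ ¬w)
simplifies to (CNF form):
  i ∧ w ∧ ¬x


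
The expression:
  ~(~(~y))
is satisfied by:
  {y: False}


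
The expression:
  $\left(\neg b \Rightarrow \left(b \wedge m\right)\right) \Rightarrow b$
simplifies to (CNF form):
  $\text{True}$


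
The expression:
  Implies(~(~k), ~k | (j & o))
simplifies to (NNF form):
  ~k | (j & o)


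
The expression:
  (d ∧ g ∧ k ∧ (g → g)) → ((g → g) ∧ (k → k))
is always true.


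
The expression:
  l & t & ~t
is never true.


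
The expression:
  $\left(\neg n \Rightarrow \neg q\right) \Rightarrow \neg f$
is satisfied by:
  {q: True, f: False, n: False}
  {q: False, f: False, n: False}
  {n: True, q: True, f: False}
  {n: True, q: False, f: False}
  {f: True, q: True, n: False}


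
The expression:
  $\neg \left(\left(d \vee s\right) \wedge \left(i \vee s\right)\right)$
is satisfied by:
  {d: False, s: False, i: False}
  {i: True, d: False, s: False}
  {d: True, i: False, s: False}


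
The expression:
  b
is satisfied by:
  {b: True}


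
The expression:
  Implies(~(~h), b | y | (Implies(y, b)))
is always true.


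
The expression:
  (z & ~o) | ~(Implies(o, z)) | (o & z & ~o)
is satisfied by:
  {z: True, o: False}
  {o: True, z: False}


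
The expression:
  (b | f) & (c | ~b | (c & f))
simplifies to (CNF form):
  (b | f) & (c | f) & (b | ~b) & (c | ~b)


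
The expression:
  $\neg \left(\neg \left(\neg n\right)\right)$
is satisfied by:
  {n: False}


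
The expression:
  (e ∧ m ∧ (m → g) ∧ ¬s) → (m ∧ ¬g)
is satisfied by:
  {s: True, g: False, m: False, e: False}
  {s: False, g: False, m: False, e: False}
  {s: True, e: True, g: False, m: False}
  {e: True, s: False, g: False, m: False}
  {s: True, m: True, e: False, g: False}
  {m: True, e: False, g: False, s: False}
  {s: True, e: True, m: True, g: False}
  {e: True, m: True, s: False, g: False}
  {s: True, g: True, e: False, m: False}
  {g: True, e: False, m: False, s: False}
  {s: True, e: True, g: True, m: False}
  {e: True, g: True, s: False, m: False}
  {s: True, m: True, g: True, e: False}
  {m: True, g: True, e: False, s: False}
  {s: True, e: True, m: True, g: True}


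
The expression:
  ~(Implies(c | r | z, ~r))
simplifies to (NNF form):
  r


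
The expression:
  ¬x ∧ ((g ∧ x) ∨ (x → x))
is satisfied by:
  {x: False}


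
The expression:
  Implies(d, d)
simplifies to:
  True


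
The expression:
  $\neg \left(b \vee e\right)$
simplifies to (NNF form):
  $\neg b \wedge \neg e$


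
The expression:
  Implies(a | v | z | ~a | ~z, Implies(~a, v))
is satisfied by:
  {a: True, v: True}
  {a: True, v: False}
  {v: True, a: False}


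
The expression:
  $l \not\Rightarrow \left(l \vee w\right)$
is never true.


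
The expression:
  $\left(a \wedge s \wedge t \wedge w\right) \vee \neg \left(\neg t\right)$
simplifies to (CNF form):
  $t$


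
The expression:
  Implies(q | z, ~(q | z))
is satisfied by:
  {q: False, z: False}


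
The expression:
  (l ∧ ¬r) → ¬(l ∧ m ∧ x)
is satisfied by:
  {r: True, l: False, m: False, x: False}
  {r: False, l: False, m: False, x: False}
  {r: True, x: True, l: False, m: False}
  {x: True, r: False, l: False, m: False}
  {r: True, m: True, x: False, l: False}
  {m: True, x: False, l: False, r: False}
  {r: True, x: True, m: True, l: False}
  {x: True, m: True, r: False, l: False}
  {r: True, l: True, x: False, m: False}
  {l: True, x: False, m: False, r: False}
  {r: True, x: True, l: True, m: False}
  {x: True, l: True, r: False, m: False}
  {r: True, m: True, l: True, x: False}
  {m: True, l: True, x: False, r: False}
  {r: True, x: True, m: True, l: True}


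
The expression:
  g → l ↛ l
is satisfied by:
  {g: False}


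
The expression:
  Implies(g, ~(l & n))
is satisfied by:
  {l: False, n: False, g: False}
  {g: True, l: False, n: False}
  {n: True, l: False, g: False}
  {g: True, n: True, l: False}
  {l: True, g: False, n: False}
  {g: True, l: True, n: False}
  {n: True, l: True, g: False}


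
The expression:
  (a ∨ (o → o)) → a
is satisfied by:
  {a: True}


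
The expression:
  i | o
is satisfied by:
  {i: True, o: True}
  {i: True, o: False}
  {o: True, i: False}


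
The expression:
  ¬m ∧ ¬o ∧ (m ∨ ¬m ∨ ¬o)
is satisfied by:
  {o: False, m: False}


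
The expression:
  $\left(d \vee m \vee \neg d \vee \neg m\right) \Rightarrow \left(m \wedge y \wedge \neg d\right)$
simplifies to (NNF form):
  $m \wedge y \wedge \neg d$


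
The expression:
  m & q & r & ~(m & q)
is never true.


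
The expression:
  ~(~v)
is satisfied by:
  {v: True}


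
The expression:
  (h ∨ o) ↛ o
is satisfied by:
  {h: True, o: False}


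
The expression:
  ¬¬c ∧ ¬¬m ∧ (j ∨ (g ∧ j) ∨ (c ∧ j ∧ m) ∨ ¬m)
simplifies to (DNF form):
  c ∧ j ∧ m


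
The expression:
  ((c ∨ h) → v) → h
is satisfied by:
  {h: True, c: True, v: False}
  {h: True, c: False, v: False}
  {h: True, v: True, c: True}
  {h: True, v: True, c: False}
  {c: True, v: False, h: False}


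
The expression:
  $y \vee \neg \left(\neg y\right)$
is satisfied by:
  {y: True}


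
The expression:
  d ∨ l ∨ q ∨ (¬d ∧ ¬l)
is always true.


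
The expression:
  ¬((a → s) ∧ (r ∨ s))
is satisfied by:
  {a: True, s: False, r: False}
  {a: False, s: False, r: False}
  {r: True, a: True, s: False}


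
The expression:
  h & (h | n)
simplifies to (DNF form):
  h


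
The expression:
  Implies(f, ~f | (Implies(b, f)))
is always true.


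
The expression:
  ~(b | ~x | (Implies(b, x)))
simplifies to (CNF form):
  False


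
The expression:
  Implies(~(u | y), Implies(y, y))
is always true.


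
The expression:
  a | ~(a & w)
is always true.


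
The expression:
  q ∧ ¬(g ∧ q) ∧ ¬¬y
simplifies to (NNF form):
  q ∧ y ∧ ¬g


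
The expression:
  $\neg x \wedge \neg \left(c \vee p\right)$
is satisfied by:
  {x: False, p: False, c: False}


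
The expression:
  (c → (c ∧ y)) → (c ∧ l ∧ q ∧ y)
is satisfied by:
  {c: True, q: True, l: True, y: False}
  {c: True, q: True, l: False, y: False}
  {c: True, l: True, q: False, y: False}
  {c: True, l: False, q: False, y: False}
  {c: True, y: True, q: True, l: True}


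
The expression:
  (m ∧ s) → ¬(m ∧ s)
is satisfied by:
  {s: False, m: False}
  {m: True, s: False}
  {s: True, m: False}


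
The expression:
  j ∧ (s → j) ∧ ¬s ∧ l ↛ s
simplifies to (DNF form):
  j ∧ l ∧ ¬s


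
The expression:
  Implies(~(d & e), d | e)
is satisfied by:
  {d: True, e: True}
  {d: True, e: False}
  {e: True, d: False}


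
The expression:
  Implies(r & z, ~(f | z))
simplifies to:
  ~r | ~z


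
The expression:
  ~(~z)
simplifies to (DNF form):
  z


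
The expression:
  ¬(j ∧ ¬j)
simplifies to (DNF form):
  True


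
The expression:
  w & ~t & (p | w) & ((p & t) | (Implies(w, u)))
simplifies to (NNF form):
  u & w & ~t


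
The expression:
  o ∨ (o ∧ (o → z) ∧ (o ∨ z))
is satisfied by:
  {o: True}


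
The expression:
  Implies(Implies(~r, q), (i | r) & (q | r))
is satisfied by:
  {i: True, r: True, q: False}
  {i: True, q: False, r: False}
  {r: True, q: False, i: False}
  {r: False, q: False, i: False}
  {i: True, r: True, q: True}
  {i: True, q: True, r: False}
  {r: True, q: True, i: False}


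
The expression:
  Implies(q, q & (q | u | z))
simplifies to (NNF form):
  True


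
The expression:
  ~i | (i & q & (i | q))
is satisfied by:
  {q: True, i: False}
  {i: False, q: False}
  {i: True, q: True}


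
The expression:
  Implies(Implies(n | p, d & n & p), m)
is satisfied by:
  {m: True, p: True, d: False, n: False}
  {n: True, m: True, p: True, d: False}
  {d: True, m: True, p: True, n: False}
  {n: True, d: True, m: True, p: True}
  {m: True, n: False, p: False, d: False}
  {m: True, n: True, p: False, d: False}
  {m: True, d: True, n: False, p: False}
  {n: True, m: True, d: True, p: False}
  {p: True, d: False, m: False, n: False}
  {n: True, p: True, d: False, m: False}
  {d: True, p: True, n: False, m: False}
  {n: True, d: False, p: False, m: False}
  {d: True, n: True, p: False, m: False}


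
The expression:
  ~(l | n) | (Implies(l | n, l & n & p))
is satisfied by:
  {p: True, l: False, n: False}
  {l: False, n: False, p: False}
  {n: True, p: True, l: True}


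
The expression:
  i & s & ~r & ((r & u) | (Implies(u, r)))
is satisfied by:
  {i: True, s: True, u: False, r: False}


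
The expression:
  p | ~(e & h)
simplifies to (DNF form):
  p | ~e | ~h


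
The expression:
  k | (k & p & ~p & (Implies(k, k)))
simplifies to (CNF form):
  k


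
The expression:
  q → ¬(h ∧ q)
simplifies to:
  ¬h ∨ ¬q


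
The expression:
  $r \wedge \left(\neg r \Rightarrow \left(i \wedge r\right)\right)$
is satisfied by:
  {r: True}


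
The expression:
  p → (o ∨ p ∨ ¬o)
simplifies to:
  True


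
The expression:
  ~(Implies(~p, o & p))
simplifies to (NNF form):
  ~p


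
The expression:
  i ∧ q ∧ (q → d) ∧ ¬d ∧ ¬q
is never true.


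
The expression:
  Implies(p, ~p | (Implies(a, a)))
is always true.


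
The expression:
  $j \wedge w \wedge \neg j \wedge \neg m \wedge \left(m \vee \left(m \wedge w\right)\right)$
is never true.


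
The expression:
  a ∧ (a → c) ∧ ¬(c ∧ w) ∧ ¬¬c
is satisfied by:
  {a: True, c: True, w: False}


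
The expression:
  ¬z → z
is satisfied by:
  {z: True}


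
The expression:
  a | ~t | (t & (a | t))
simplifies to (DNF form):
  True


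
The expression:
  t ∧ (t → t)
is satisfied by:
  {t: True}


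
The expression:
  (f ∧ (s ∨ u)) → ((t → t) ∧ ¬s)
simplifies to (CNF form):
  ¬f ∨ ¬s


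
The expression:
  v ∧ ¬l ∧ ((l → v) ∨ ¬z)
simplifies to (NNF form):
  v ∧ ¬l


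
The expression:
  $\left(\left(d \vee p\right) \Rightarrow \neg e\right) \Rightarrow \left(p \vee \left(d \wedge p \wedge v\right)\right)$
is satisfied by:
  {e: True, p: True, d: True}
  {e: True, p: True, d: False}
  {p: True, d: True, e: False}
  {p: True, d: False, e: False}
  {e: True, d: True, p: False}


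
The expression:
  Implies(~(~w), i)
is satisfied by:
  {i: True, w: False}
  {w: False, i: False}
  {w: True, i: True}


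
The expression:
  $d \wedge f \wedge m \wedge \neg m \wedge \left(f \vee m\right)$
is never true.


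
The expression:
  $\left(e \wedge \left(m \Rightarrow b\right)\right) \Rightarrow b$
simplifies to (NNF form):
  $b \vee m \vee \neg e$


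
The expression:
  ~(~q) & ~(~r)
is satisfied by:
  {r: True, q: True}


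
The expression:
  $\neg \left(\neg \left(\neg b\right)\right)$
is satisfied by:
  {b: False}


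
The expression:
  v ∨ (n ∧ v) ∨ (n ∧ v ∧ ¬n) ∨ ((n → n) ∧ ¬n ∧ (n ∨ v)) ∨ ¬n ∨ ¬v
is always true.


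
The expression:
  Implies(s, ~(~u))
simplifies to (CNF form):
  u | ~s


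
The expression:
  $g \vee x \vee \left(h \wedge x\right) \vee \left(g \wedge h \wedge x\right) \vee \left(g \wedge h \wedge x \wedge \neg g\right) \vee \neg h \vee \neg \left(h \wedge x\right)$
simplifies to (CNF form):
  $\text{True}$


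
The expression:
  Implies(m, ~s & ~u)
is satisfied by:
  {u: False, m: False, s: False}
  {s: True, u: False, m: False}
  {u: True, s: False, m: False}
  {s: True, u: True, m: False}
  {m: True, s: False, u: False}


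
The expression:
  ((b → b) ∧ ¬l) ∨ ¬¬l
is always true.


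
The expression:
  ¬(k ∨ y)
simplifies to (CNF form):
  ¬k ∧ ¬y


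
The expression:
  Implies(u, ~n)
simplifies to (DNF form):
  ~n | ~u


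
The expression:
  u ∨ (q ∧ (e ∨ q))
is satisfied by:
  {q: True, u: True}
  {q: True, u: False}
  {u: True, q: False}


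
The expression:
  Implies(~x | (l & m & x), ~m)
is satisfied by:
  {x: True, l: False, m: False}
  {l: False, m: False, x: False}
  {x: True, l: True, m: False}
  {l: True, x: False, m: False}
  {m: True, x: True, l: False}


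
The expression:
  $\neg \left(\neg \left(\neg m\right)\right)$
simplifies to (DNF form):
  $\neg m$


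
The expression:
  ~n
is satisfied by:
  {n: False}


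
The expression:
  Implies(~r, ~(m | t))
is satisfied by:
  {r: True, m: False, t: False}
  {r: True, t: True, m: False}
  {r: True, m: True, t: False}
  {r: True, t: True, m: True}
  {t: False, m: False, r: False}


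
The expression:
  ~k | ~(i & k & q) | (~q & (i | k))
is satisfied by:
  {k: False, q: False, i: False}
  {i: True, k: False, q: False}
  {q: True, k: False, i: False}
  {i: True, q: True, k: False}
  {k: True, i: False, q: False}
  {i: True, k: True, q: False}
  {q: True, k: True, i: False}


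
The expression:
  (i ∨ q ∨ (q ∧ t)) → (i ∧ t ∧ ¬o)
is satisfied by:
  {t: True, o: False, q: False, i: False}
  {t: False, o: False, q: False, i: False}
  {t: True, o: True, q: False, i: False}
  {o: True, t: False, q: False, i: False}
  {i: True, t: True, o: False, q: False}
  {i: True, t: True, q: True, o: False}


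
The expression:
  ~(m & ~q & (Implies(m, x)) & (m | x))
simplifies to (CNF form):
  q | ~m | ~x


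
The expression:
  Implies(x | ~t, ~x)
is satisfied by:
  {x: False}


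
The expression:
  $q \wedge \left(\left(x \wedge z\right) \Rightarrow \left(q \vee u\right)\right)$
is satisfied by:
  {q: True}


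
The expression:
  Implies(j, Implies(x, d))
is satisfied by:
  {d: True, x: False, j: False}
  {d: False, x: False, j: False}
  {j: True, d: True, x: False}
  {j: True, d: False, x: False}
  {x: True, d: True, j: False}
  {x: True, d: False, j: False}
  {x: True, j: True, d: True}


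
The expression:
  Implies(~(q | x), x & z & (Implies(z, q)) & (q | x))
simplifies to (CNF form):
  q | x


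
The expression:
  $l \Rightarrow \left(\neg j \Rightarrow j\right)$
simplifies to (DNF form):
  $j \vee \neg l$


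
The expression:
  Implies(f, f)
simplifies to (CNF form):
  True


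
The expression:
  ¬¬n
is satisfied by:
  {n: True}


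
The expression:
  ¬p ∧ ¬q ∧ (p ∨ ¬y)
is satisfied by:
  {q: False, y: False, p: False}


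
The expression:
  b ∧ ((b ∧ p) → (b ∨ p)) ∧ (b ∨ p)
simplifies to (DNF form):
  b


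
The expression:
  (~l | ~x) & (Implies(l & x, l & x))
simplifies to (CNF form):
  ~l | ~x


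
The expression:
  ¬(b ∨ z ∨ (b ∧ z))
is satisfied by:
  {z: False, b: False}


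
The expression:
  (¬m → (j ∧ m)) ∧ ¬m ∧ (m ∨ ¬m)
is never true.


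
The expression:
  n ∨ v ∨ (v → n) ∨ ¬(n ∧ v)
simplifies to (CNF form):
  True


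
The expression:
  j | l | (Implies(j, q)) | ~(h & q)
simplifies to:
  True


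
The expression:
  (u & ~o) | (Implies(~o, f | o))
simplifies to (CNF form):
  f | o | u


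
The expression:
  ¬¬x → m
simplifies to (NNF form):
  m ∨ ¬x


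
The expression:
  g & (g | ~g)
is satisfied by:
  {g: True}


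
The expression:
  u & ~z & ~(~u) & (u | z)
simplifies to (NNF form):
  u & ~z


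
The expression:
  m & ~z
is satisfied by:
  {m: True, z: False}


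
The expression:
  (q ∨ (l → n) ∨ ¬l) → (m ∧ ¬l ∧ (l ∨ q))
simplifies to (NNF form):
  (l ∨ m) ∧ (l ∨ q) ∧ (q ∨ ¬n) ∧ (¬l ∨ ¬q)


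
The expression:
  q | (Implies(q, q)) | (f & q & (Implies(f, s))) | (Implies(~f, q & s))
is always true.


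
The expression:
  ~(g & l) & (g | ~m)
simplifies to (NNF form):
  (g & ~l) | (~g & ~m)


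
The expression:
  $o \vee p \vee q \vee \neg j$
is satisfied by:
  {q: True, p: True, o: True, j: False}
  {q: True, p: True, o: False, j: False}
  {q: True, o: True, p: False, j: False}
  {q: True, o: False, p: False, j: False}
  {p: True, o: True, q: False, j: False}
  {p: True, o: False, q: False, j: False}
  {o: True, q: False, p: False, j: False}
  {o: False, q: False, p: False, j: False}
  {j: True, q: True, p: True, o: True}
  {j: True, q: True, p: True, o: False}
  {j: True, q: True, o: True, p: False}
  {j: True, q: True, o: False, p: False}
  {j: True, p: True, o: True, q: False}
  {j: True, p: True, o: False, q: False}
  {j: True, o: True, p: False, q: False}


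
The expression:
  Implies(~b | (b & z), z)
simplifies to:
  b | z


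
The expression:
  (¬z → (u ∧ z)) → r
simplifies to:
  r ∨ ¬z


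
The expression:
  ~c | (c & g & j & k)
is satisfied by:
  {j: True, k: True, g: True, c: False}
  {j: True, k: True, g: False, c: False}
  {j: True, g: True, k: False, c: False}
  {j: True, g: False, k: False, c: False}
  {k: True, g: True, j: False, c: False}
  {k: True, g: False, j: False, c: False}
  {g: True, j: False, k: False, c: False}
  {g: False, j: False, k: False, c: False}
  {c: True, j: True, k: True, g: True}


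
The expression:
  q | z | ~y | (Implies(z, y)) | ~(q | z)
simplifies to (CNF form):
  True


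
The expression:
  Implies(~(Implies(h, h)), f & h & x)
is always true.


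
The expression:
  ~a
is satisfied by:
  {a: False}


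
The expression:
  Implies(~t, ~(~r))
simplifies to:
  r | t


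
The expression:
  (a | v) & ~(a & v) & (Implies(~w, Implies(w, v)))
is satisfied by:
  {a: True, v: False}
  {v: True, a: False}


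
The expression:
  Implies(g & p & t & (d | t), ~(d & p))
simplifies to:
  ~d | ~g | ~p | ~t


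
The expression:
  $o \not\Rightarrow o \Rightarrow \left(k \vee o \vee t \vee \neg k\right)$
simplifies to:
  $\text{True}$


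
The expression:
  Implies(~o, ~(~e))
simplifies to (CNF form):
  e | o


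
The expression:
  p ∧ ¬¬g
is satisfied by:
  {p: True, g: True}


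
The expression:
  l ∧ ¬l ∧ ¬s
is never true.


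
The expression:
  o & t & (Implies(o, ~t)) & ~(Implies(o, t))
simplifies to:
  False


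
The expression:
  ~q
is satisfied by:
  {q: False}


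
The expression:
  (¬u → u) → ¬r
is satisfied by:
  {u: False, r: False}
  {r: True, u: False}
  {u: True, r: False}


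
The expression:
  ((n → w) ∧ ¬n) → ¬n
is always true.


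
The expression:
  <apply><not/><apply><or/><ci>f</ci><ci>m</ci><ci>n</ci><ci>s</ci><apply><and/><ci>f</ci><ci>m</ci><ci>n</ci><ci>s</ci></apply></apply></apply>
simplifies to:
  <apply><and/><apply><not/><ci>f</ci></apply><apply><not/><ci>m</ci></apply><apply><not/><ci>n</ci></apply><apply><not/><ci>s</ci></apply></apply>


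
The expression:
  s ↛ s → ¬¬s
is always true.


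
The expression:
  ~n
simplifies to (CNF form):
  ~n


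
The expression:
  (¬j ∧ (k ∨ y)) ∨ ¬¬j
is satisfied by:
  {y: True, k: True, j: True}
  {y: True, k: True, j: False}
  {y: True, j: True, k: False}
  {y: True, j: False, k: False}
  {k: True, j: True, y: False}
  {k: True, j: False, y: False}
  {j: True, k: False, y: False}


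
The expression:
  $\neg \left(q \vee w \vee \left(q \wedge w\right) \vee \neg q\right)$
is never true.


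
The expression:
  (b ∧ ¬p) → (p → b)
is always true.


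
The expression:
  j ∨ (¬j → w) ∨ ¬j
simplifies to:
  True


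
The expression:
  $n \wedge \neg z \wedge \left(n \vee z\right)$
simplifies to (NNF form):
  $n \wedge \neg z$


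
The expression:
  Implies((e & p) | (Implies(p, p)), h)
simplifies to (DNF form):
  h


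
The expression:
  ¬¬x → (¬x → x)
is always true.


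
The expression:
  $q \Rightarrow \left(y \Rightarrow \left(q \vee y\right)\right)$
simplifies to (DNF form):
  $\text{True}$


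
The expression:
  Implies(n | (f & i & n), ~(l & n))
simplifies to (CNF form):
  ~l | ~n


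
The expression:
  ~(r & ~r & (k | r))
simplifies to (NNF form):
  True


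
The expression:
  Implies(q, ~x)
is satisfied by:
  {q: False, x: False}
  {x: True, q: False}
  {q: True, x: False}


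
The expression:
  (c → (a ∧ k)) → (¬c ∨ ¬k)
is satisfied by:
  {k: False, a: False, c: False}
  {c: True, k: False, a: False}
  {a: True, k: False, c: False}
  {c: True, a: True, k: False}
  {k: True, c: False, a: False}
  {c: True, k: True, a: False}
  {a: True, k: True, c: False}


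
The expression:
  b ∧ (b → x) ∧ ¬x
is never true.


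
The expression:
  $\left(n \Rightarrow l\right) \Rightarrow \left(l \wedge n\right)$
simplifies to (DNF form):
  $n$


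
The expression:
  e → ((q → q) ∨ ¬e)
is always true.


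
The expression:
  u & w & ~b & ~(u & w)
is never true.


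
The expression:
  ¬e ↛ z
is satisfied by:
  {z: True, e: False}
  {e: False, z: False}
  {e: True, z: True}


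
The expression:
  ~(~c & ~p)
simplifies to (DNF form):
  c | p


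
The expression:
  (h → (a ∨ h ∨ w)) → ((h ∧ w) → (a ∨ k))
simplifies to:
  a ∨ k ∨ ¬h ∨ ¬w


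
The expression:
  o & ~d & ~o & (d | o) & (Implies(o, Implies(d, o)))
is never true.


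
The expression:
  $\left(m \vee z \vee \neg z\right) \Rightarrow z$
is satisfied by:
  {z: True}


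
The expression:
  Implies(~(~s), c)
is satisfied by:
  {c: True, s: False}
  {s: False, c: False}
  {s: True, c: True}
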